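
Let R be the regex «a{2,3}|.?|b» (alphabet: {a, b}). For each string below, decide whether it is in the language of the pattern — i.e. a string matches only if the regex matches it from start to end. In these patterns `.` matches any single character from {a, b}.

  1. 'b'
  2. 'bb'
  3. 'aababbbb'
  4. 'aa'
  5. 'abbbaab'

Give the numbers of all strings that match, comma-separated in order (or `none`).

1 → match
2 → no match
3 → no match
4 → match
5 → no match

1, 4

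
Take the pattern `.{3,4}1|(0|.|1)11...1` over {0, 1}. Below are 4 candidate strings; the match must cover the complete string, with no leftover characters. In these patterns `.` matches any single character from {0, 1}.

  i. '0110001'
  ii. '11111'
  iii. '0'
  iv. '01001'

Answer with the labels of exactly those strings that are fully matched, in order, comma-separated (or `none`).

i, ii, iv

i. '0110001' → match
ii. '11111' → match
iii. '0' → no match — must end with '1'
iv. '01001' → match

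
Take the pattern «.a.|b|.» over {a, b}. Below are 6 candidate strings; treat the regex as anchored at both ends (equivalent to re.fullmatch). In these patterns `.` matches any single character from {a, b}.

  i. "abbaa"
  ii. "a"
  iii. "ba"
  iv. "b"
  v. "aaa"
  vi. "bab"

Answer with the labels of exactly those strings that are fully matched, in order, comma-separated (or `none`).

i → no match
ii → match
iii → no match
iv → match
v → match
vi → match

ii, iv, v, vi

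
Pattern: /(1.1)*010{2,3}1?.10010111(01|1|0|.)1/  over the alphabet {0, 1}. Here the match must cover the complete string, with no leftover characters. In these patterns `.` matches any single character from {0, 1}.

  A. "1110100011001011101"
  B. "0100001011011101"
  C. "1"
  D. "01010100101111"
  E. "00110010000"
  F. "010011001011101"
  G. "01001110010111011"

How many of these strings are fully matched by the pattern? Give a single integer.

A → match
B → no match
C. "1" → no match
D → no match
E. "00110010000" → no match — must end with "1"
F → match
G → match
Total matched: 3

3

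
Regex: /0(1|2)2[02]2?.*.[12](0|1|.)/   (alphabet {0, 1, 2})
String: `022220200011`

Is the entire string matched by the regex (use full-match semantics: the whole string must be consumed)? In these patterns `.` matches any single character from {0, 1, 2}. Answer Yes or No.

Yes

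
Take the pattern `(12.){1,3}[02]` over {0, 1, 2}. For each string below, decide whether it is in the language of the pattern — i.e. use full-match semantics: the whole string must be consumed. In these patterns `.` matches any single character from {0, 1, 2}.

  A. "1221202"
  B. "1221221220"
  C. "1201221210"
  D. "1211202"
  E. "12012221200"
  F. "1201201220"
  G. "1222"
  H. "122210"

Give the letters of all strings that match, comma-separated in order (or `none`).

A, B, C, D, F, G

A. "1221202" → match
B. "1221221220" → match
C. "1201221210" → match
D. "1211202" → match
E. "12012221200" → no match
F. "1201201220" → match
G. "1222" → match
H. "122210" → no match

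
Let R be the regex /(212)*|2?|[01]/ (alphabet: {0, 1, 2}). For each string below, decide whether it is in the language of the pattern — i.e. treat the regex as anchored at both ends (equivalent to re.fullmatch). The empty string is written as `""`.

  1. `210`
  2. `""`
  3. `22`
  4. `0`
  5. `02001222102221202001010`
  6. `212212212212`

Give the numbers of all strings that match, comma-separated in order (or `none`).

1 → no match
2 → match
3 → no match
4 → match
5 → no match
6 → match

2, 4, 6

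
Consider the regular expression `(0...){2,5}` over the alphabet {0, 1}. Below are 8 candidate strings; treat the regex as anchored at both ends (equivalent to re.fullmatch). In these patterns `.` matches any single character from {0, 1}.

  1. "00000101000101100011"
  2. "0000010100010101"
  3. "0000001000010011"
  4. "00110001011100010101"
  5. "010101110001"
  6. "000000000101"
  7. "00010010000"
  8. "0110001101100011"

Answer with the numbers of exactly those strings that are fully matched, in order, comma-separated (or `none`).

1, 2, 3, 4, 5, 6, 8

1 → match
2 → match
3 → match
4 → match
5 → match
6 → match
7 → no match
8 → match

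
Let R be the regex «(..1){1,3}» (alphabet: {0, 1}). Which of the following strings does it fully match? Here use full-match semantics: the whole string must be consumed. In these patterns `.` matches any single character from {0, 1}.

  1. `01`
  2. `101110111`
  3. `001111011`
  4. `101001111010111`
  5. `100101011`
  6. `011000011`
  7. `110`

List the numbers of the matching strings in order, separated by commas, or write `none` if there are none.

3

1 → no match
2 → no match
3 → match
4 → no match
5 → no match
6 → no match
7 → no match — must end with `1`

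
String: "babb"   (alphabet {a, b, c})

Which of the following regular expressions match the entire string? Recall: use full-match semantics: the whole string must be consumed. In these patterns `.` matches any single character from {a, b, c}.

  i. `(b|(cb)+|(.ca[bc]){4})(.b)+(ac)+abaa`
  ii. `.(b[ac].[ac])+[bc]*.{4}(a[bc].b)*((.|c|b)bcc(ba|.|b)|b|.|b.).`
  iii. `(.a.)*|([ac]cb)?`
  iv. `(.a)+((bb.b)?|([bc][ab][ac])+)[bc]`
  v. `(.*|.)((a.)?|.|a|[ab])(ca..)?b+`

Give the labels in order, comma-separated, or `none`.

v

i → no match — must end with "acabaa"
ii → no match
iii → no match
iv → no match
v → match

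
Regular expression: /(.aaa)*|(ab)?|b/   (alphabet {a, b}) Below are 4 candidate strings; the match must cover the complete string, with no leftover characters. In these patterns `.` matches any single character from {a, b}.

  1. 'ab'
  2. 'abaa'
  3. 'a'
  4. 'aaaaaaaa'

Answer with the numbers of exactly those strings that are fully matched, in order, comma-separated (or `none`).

1. 'ab' → match
2. 'abaa' → no match
3. 'a' → no match
4. 'aaaaaaaa' → match

1, 4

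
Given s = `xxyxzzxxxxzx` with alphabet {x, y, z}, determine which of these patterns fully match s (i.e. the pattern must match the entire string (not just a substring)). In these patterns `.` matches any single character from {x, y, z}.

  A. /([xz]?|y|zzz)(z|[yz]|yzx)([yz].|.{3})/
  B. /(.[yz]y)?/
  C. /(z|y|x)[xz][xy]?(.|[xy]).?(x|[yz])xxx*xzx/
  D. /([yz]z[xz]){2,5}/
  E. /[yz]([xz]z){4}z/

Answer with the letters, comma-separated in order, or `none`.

A → no match
B → no match
C → match
D → no match
E → no match — must end with `zz`

C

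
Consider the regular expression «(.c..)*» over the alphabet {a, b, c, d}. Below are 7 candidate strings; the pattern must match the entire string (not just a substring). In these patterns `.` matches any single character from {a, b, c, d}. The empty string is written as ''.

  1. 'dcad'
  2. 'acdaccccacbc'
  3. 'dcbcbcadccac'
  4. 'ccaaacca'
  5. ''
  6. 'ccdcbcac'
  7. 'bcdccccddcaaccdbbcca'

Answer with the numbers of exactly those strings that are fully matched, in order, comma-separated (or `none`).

1, 2, 3, 4, 5, 6, 7

1 → match
2 → match
3 → match
4 → match
5 → match
6 → match
7 → match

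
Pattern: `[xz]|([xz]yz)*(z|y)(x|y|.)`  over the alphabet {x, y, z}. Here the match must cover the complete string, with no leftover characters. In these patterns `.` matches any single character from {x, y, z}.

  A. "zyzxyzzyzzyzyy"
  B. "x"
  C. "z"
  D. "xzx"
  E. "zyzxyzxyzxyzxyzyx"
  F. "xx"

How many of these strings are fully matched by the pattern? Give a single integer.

A → match
B → match
C → match
D → no match
E → match
F → no match
Total matched: 4

4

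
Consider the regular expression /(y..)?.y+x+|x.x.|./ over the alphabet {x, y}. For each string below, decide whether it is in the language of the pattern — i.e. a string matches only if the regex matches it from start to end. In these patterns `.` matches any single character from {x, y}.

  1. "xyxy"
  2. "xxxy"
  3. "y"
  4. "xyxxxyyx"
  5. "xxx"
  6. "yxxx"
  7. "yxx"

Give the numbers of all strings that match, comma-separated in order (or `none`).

1, 2, 3

1 → match
2 → match
3 → match
4 → no match
5 → no match
6 → no match
7 → no match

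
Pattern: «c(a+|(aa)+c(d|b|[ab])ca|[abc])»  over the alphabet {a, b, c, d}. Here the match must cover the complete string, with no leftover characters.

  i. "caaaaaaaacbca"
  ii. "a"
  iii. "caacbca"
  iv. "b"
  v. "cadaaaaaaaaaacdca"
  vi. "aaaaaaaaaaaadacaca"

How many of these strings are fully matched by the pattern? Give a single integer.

i → match
ii → no match — must start with "c"
iii → match
iv → no match — must start with "c"
v → no match
vi → no match — must start with "c"
Total matched: 2

2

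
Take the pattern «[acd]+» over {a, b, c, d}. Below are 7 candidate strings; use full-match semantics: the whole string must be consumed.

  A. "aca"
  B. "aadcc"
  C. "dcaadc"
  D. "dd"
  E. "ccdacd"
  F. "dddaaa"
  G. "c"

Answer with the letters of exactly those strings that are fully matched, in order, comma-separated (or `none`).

A, B, C, D, E, F, G

A → match
B → match
C → match
D → match
E → match
F → match
G → match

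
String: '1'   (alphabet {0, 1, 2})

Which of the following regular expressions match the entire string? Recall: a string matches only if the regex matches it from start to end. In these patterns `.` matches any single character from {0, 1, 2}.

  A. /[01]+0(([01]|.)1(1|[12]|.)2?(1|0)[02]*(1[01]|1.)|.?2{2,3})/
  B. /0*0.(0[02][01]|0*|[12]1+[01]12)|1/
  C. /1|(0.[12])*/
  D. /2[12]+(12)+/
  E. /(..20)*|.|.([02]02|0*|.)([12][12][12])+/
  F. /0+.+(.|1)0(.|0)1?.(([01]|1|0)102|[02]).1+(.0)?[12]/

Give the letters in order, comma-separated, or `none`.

A → no match
B → match
C → match
D → no match — must start with '2'
E → match
F → no match — must start with '0'

B, C, E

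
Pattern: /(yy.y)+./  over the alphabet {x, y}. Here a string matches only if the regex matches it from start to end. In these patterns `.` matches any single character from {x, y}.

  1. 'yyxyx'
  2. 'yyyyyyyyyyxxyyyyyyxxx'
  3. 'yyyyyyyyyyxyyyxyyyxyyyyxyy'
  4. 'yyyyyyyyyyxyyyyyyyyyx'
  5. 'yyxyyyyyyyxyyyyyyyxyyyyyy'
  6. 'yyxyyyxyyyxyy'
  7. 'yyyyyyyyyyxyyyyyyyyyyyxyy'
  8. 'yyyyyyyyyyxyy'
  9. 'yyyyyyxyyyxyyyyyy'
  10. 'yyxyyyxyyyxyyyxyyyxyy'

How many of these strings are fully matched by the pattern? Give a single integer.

1. 'yyxyx' → match
2 → no match
3 → no match
4 → match
5 → match
6 → match
7 → match
8 → match
9 → match
10 → match
Total matched: 8

8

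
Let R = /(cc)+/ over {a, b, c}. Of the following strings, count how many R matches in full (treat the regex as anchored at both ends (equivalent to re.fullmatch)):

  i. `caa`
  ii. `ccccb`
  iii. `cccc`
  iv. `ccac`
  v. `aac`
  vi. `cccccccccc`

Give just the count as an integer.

2

i. `caa` → no match — must start with `cc`
ii. `ccccb` → no match — must end with `cc`
iii. `cccc` → match
iv. `ccac` → no match — must end with `cc`
v. `aac` → no match — must start with `cc`
vi. `cccccccccc` → match
Total matched: 2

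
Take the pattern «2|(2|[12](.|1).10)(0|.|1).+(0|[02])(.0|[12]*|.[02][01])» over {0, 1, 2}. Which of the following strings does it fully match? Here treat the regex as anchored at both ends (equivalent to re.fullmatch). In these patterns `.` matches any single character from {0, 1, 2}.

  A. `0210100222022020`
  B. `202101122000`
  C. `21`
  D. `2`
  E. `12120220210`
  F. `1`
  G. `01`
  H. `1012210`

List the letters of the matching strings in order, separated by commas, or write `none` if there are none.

B, D

A → no match
B → match
C → no match
D → match
E → no match
F → no match
G → no match
H → no match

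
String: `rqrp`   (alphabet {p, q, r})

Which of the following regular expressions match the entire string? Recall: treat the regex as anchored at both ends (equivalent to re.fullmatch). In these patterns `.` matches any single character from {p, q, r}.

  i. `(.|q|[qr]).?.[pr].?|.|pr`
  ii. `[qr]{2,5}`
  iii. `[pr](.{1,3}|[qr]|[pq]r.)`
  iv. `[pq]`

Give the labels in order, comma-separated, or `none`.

i, iii

i → match
ii → no match
iii → match
iv → no match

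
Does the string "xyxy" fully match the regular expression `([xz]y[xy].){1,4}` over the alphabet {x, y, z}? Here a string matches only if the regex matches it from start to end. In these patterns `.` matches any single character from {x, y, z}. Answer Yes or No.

Yes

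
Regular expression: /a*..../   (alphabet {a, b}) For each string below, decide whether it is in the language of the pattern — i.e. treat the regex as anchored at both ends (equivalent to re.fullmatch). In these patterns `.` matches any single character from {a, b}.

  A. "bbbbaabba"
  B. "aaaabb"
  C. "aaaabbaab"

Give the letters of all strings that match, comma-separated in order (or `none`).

B

A → no match
B → match
C → no match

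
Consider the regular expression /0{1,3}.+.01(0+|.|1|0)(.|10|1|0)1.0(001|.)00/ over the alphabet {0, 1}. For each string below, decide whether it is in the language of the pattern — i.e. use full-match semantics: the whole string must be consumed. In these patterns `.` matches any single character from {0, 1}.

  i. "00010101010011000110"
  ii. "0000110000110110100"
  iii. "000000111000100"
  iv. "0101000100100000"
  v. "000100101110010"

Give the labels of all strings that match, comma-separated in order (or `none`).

i → no match — must end with "00"
ii → match
iii → no match
iv → match
v → no match — must end with "00"

ii, iv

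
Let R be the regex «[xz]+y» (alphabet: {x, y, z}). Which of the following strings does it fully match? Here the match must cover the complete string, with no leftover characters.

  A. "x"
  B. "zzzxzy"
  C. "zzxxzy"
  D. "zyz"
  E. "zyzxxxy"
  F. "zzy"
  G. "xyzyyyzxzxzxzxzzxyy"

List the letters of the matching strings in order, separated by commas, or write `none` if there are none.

A → no match — must end with "y"
B → match
C → match
D → no match — must end with "y"
E → no match
F → match
G → no match

B, C, F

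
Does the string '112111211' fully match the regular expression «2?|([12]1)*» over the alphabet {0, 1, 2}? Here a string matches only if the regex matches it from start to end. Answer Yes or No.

No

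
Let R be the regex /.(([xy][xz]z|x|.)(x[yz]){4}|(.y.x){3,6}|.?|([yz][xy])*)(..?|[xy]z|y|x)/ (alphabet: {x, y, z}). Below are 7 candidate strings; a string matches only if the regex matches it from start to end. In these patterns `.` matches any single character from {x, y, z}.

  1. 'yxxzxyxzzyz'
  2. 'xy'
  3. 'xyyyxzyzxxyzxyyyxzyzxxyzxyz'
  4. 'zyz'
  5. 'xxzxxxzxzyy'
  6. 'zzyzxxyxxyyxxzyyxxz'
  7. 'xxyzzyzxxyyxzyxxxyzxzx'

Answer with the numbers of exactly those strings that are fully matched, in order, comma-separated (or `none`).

2, 3, 4, 6

1 → no match
2 → match
3 → match
4 → match
5 → no match
6 → match
7 → no match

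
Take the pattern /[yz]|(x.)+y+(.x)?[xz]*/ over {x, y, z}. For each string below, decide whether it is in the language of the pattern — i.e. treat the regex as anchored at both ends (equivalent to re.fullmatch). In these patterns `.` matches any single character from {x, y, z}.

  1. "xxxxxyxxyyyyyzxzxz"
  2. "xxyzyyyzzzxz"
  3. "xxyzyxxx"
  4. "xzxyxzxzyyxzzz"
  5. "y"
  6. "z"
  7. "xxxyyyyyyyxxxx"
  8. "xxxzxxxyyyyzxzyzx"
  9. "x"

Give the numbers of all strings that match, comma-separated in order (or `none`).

1 → match
2. "xxyzyyyzzzxz" → no match
3. "xxyzyxxx" → no match
4 → match
5. "y" → match
6. "z" → match
7 → match
8 → no match
9. "x" → no match

1, 4, 5, 6, 7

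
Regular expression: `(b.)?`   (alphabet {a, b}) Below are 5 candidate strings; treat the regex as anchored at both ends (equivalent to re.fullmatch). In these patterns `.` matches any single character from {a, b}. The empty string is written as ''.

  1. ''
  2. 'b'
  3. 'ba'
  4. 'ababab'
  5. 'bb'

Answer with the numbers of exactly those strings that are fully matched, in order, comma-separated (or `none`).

1. '' → match
2. 'b' → no match
3. 'ba' → match
4. 'ababab' → no match
5. 'bb' → match

1, 3, 5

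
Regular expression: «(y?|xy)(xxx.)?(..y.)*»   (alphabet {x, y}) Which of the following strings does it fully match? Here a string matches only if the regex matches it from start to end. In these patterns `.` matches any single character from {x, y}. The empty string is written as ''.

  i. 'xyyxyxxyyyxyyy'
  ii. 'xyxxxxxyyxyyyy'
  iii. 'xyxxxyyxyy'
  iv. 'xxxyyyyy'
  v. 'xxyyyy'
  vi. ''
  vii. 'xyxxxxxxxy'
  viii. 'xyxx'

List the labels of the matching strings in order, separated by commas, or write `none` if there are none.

i, ii, iii, iv, vi

i → match
ii → match
iii → match
iv → match
v → no match
vi → match
vii → no match
viii → no match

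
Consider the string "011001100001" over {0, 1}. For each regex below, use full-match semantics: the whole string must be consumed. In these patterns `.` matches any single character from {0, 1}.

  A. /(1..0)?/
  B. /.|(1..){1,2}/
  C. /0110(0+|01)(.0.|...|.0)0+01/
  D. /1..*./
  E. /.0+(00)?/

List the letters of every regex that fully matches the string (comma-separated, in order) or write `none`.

A → no match
B → no match
C → match
D → no match — must start with "1"
E → no match

C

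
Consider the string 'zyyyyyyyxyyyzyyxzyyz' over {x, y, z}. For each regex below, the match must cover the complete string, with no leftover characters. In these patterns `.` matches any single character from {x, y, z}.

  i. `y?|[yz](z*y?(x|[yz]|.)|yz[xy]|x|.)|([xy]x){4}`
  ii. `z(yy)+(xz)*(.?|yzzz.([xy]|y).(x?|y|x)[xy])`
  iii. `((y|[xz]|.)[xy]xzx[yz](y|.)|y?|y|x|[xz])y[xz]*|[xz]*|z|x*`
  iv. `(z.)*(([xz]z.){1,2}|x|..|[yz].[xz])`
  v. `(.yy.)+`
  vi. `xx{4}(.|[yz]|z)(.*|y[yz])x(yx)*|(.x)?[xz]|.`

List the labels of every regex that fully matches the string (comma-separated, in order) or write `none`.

i → no match
ii → no match
iii → no match
iv → no match
v → match
vi → no match

v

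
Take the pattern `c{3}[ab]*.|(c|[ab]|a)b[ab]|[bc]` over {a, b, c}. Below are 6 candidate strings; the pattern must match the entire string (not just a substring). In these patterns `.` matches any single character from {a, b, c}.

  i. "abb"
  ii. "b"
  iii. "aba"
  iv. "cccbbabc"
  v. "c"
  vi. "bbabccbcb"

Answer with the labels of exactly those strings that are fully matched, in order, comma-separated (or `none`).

i, ii, iii, iv, v

i → match
ii → match
iii → match
iv → match
v → match
vi → no match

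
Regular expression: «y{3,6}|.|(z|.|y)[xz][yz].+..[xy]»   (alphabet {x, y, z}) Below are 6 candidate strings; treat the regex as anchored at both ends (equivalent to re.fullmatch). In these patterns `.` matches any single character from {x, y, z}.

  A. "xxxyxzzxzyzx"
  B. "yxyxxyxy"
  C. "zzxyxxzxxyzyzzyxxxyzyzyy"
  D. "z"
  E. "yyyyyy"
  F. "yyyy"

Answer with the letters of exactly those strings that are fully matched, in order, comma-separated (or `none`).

A. "xxxyxzzxzyzx" → no match
B. "yxyxxyxy" → match
C → no match
D. "z" → match
E. "yyyyyy" → match
F. "yyyy" → match

B, D, E, F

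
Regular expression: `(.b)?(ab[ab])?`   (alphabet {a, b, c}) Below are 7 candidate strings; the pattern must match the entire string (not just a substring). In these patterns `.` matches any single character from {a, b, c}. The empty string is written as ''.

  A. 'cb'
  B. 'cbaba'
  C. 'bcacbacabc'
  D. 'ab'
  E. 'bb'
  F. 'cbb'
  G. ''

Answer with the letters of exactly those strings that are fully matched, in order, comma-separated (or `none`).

A, B, D, E, G

A. 'cb' → match
B. 'cbaba' → match
C. 'bcacbacabc' → no match
D. 'ab' → match
E. 'bb' → match
F. 'cbb' → no match
G. '' → match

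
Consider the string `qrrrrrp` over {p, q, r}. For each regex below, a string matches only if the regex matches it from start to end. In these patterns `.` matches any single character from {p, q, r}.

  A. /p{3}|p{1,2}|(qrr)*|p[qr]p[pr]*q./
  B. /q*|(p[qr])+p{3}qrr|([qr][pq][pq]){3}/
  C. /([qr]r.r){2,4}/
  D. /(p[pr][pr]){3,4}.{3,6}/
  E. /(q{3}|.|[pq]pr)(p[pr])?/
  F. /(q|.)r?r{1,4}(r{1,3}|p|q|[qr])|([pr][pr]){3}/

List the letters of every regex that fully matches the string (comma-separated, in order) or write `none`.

F

A → no match
B → no match
C → no match — must end with `r`
D → no match — must start with `p`
E → no match
F → match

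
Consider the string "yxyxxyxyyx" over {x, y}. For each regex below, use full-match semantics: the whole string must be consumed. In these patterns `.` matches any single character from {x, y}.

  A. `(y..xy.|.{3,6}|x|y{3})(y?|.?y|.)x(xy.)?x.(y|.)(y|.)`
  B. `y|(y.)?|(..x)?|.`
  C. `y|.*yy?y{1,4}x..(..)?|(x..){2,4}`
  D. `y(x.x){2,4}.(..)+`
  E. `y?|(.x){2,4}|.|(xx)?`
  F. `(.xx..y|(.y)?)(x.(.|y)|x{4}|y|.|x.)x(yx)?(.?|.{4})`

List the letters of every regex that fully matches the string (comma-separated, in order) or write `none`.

D

A → no match
B → no match
C → no match
D → match
E → no match
F → no match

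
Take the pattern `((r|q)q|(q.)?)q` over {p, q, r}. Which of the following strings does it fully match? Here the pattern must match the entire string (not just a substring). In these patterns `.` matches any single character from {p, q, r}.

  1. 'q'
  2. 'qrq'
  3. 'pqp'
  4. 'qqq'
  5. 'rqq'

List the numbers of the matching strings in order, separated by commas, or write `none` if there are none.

1. 'q' → match
2. 'qrq' → match
3. 'pqp' → no match — must end with 'q'
4. 'qqq' → match
5. 'rqq' → match

1, 2, 4, 5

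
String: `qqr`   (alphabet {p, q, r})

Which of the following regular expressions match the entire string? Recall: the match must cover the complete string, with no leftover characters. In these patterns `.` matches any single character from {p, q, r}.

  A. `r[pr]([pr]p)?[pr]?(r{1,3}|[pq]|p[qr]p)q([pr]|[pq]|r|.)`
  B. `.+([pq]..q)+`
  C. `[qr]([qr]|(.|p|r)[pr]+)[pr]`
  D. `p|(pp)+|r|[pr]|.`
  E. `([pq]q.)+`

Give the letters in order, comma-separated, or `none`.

A → no match — must start with `r`
B → no match — must end with `q`
C → match
D → no match
E → match

C, E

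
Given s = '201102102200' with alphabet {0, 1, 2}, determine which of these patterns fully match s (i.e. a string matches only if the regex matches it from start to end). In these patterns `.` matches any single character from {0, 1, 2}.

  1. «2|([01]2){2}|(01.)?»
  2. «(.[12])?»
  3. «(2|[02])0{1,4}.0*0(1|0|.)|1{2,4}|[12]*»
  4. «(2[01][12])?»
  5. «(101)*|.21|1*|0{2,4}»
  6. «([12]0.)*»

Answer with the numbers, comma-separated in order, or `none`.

6

1 → no match
2 → no match
3 → no match
4 → no match
5 → no match
6 → match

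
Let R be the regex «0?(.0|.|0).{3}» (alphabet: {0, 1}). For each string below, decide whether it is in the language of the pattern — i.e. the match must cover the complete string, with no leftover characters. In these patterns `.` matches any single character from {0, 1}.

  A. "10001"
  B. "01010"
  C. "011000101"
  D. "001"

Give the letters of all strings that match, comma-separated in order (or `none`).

A, B

A → match
B → match
C → no match
D → no match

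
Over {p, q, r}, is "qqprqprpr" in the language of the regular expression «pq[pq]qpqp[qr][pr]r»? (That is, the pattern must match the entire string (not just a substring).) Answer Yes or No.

No

Every match must start with "pq", but "qqprqprpr" does not.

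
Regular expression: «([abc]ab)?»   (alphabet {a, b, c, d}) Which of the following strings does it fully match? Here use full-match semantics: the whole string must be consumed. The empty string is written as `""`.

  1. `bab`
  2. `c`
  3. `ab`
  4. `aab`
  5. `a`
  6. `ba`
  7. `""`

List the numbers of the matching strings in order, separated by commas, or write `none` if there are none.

1. `bab` → match
2. `c` → no match
3. `ab` → no match
4. `aab` → match
5. `a` → no match
6. `ba` → no match
7. `""` → match

1, 4, 7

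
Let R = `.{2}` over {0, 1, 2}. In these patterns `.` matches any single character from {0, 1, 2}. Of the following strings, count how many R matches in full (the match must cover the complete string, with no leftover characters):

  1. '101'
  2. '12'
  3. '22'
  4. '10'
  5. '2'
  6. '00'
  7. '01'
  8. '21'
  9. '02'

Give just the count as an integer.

7

1 → no match
2 → match
3 → match
4 → match
5 → no match
6 → match
7 → match
8 → match
9 → match
Total matched: 7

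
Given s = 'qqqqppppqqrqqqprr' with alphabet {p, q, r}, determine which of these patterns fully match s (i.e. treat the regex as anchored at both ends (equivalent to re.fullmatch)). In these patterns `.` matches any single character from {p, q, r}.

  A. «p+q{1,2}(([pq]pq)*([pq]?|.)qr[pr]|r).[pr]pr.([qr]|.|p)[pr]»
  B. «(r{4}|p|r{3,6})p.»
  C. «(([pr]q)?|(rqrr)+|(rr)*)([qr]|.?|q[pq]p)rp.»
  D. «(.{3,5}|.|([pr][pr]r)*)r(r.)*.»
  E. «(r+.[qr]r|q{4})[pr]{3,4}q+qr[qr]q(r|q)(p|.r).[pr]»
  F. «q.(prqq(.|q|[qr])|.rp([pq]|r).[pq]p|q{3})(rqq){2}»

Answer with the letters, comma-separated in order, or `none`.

E

A → no match — must start with 'p'
B → no match
C → no match
D → no match
E → match
F → no match — must end with 'rqq'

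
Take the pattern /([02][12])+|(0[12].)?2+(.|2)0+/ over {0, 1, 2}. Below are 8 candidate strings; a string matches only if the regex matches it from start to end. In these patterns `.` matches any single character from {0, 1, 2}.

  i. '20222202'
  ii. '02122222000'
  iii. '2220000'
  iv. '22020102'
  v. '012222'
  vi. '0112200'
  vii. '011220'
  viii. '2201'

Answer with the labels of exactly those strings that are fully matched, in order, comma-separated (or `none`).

i → no match
ii → match
iii → match
iv → match
v → match
vi → match
vii → match
viii → match

ii, iii, iv, v, vi, vii, viii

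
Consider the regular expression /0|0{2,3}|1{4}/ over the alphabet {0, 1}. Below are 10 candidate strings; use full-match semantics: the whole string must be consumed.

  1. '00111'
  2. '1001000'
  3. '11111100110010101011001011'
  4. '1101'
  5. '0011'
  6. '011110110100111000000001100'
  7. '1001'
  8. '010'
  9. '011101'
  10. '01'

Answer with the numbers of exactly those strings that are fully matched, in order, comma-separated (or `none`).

none

1 → no match
2 → no match
3 → no match
4 → no match
5 → no match
6 → no match
7 → no match
8 → no match
9 → no match
10 → no match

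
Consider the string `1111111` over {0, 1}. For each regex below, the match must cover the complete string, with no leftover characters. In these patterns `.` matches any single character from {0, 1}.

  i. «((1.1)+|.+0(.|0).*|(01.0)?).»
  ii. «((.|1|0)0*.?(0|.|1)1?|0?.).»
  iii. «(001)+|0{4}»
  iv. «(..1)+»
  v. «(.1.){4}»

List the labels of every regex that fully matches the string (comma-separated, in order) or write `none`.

i

i → match
ii → no match
iii → no match
iv → no match
v → no match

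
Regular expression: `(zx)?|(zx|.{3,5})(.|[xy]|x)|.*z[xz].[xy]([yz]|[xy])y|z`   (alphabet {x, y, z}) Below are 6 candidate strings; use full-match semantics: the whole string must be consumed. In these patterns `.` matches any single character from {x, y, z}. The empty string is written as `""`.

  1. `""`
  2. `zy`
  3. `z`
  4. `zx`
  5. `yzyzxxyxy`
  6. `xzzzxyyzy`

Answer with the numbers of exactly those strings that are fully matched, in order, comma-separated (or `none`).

1 → match
2 → no match
3 → match
4 → match
5 → match
6 → match

1, 3, 4, 5, 6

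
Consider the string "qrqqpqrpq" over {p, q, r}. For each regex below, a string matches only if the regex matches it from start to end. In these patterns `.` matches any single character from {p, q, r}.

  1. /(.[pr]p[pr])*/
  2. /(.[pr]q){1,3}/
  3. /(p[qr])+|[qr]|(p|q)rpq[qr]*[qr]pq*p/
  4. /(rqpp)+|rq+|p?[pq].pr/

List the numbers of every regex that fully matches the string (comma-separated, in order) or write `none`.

2

1 → no match
2 → match
3 → no match
4 → no match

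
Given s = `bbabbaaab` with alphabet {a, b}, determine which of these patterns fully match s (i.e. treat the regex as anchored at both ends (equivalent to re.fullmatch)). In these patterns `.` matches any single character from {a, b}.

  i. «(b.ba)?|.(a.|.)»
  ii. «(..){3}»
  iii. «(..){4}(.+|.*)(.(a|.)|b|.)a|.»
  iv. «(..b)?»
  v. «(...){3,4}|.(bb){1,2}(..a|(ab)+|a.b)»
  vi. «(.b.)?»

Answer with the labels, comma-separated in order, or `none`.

v

i → no match
ii → no match
iii → no match
iv → no match
v → match
vi → no match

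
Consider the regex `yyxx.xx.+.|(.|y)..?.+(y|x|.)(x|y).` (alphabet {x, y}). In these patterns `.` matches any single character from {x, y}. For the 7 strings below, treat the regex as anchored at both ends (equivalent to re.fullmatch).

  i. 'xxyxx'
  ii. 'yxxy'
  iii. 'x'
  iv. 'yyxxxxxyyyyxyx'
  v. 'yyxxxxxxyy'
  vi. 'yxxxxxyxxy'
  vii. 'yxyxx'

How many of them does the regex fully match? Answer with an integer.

i → no match
ii → no match
iii → no match
iv → match
v → match
vi → match
vii → no match
Total matched: 3

3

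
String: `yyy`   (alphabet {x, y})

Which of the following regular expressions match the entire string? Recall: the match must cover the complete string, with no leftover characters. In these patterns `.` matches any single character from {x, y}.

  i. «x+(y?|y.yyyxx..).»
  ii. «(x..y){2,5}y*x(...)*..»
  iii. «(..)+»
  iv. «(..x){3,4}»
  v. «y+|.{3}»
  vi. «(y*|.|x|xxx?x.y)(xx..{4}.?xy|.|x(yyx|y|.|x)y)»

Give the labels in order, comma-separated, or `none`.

v, vi

i → no match — must start with `x`
ii → no match — must start with `x`
iii → no match
iv → no match — must end with `x`
v → match
vi → match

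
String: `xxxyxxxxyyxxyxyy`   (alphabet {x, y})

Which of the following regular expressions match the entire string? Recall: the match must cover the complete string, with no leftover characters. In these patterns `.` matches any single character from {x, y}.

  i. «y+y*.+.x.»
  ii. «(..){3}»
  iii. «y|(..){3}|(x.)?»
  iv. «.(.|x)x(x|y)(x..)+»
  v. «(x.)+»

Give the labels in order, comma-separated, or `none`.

i → no match — must start with `y`
ii → no match
iii → no match
iv → match
v → no match

iv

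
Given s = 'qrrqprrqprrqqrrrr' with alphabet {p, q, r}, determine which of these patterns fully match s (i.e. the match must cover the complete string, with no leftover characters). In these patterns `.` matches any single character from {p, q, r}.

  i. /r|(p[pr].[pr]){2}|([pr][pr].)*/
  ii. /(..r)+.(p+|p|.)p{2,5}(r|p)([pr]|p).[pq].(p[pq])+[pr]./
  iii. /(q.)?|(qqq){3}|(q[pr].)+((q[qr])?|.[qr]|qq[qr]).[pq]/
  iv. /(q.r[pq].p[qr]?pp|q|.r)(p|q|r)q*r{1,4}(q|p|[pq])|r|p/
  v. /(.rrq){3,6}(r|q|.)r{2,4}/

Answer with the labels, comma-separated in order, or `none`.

v

i → no match
ii → no match
iii → no match
iv → no match
v → match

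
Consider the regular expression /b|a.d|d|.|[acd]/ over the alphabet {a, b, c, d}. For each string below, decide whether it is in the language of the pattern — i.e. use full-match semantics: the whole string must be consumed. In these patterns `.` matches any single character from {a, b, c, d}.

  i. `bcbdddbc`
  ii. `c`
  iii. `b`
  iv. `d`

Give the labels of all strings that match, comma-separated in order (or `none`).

ii, iii, iv

i → no match
ii → match
iii → match
iv → match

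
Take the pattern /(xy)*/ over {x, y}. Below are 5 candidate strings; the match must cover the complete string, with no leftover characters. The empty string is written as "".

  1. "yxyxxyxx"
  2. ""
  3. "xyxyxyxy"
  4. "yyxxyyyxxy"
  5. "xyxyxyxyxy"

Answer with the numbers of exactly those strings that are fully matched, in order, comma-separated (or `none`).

1. "yxyxxyxx" → no match
2. "" → match
3. "xyxyxyxy" → match
4. "yyxxyyyxxy" → no match
5. "xyxyxyxyxy" → match

2, 3, 5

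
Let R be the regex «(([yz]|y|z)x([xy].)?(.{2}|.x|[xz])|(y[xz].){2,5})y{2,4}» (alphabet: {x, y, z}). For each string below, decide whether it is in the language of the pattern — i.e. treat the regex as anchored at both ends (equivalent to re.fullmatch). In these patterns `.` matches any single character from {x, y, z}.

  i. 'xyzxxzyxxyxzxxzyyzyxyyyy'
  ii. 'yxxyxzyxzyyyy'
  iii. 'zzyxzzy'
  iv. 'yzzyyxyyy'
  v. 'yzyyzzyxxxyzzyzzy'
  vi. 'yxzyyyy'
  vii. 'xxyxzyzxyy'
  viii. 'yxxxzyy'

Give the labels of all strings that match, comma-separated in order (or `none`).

ii, vi, viii

i → no match
ii → match
iii → no match
iv → no match
v → no match
vi → match
vii → no match
viii → match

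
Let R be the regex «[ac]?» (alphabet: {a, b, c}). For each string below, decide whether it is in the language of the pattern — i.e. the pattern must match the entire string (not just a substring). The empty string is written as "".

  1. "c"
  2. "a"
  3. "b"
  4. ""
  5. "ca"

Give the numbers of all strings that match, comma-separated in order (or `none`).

1, 2, 4

1 → match
2 → match
3 → no match
4 → match
5 → no match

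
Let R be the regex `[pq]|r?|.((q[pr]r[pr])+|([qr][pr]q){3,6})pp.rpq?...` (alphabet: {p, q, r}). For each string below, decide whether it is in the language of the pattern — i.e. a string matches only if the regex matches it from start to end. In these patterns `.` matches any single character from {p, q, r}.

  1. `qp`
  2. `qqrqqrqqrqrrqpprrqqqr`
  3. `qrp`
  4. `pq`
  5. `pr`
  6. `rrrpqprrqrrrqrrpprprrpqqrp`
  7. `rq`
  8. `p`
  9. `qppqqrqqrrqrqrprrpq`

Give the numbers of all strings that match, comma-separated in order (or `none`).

8

1. `qp` → no match
2 → no match
3. `qrp` → no match
4. `pq` → no match
5. `pr` → no match
6 → no match
7. `rq` → no match
8. `p` → match
9 → no match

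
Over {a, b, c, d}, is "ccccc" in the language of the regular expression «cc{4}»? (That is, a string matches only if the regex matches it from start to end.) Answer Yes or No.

Yes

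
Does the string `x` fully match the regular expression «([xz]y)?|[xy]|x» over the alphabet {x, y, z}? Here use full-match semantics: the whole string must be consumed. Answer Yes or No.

Yes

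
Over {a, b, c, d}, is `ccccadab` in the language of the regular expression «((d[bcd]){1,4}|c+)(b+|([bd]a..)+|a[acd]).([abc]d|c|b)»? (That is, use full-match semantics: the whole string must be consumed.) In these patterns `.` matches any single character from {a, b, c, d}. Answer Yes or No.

Yes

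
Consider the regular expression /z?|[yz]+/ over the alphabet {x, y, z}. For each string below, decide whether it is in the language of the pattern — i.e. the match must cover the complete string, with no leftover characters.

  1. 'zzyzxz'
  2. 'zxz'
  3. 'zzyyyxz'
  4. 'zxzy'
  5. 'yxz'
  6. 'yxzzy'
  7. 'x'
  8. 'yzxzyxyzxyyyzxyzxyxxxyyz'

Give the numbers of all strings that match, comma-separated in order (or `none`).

none

1 → no match
2 → no match
3 → no match
4 → no match
5 → no match
6 → no match
7 → no match
8 → no match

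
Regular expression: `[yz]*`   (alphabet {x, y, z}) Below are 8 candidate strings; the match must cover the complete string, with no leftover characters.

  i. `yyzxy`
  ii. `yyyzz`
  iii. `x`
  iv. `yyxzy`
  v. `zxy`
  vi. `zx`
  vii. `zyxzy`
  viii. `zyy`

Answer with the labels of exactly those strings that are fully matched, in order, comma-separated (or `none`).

ii, viii

i. `yyzxy` → no match
ii. `yyyzz` → match
iii. `x` → no match
iv. `yyxzy` → no match
v. `zxy` → no match
vi. `zx` → no match
vii. `zyxzy` → no match
viii. `zyy` → match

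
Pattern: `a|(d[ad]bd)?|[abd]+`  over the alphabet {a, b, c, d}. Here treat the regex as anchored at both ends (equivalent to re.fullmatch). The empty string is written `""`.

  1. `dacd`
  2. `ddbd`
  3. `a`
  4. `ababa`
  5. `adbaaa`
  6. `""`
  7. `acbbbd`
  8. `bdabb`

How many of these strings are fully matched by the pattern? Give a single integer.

6

1 → no match
2 → match
3 → match
4 → match
5 → match
6 → match
7 → no match
8 → match
Total matched: 6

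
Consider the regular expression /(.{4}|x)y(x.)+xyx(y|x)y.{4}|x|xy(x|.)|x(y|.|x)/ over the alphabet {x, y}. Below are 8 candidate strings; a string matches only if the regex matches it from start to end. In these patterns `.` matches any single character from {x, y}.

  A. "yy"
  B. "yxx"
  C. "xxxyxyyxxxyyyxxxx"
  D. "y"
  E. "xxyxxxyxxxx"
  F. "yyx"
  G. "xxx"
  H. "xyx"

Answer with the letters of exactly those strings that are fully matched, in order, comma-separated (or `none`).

H

A → no match
B → no match
C → no match
D → no match
E → no match
F → no match
G → no match
H → match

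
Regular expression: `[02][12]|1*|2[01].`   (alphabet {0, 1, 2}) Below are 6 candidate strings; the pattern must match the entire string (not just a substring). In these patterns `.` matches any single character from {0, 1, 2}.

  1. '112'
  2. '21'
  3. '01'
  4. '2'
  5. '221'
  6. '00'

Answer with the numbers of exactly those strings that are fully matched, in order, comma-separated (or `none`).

1 → no match
2 → match
3 → match
4 → no match
5 → no match
6 → no match

2, 3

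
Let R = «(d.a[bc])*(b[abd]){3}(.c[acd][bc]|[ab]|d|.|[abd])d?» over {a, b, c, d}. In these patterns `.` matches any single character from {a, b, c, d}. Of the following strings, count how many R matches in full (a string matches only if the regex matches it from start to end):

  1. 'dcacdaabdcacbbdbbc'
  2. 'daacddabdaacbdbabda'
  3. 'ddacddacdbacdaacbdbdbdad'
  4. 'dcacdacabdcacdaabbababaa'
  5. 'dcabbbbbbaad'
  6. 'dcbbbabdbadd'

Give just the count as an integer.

3

1 → no match
2 → match
3 → match
4 → no match
5 → match
6 → no match
Total matched: 3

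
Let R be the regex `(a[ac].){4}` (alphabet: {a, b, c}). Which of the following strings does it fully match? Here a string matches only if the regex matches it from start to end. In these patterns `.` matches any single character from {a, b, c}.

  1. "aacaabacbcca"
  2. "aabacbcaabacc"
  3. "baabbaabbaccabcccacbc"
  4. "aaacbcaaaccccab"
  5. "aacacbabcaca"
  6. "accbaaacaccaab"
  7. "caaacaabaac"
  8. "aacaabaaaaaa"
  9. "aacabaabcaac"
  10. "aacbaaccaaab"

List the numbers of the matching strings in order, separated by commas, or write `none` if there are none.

1 → no match
2 → no match
3 → no match — must start with "a"
4 → no match
5 → no match
6 → no match
7 → no match — must start with "a"
8 → match
9 → no match
10 → no match

8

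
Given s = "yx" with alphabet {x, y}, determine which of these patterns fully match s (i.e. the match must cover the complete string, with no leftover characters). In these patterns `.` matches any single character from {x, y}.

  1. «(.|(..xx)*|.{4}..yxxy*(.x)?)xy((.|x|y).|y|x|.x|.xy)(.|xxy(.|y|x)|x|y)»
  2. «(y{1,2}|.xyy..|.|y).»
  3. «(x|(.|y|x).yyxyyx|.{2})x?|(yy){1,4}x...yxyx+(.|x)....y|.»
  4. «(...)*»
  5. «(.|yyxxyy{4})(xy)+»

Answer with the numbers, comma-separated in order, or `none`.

2, 3

1 → no match
2 → match
3 → match
4 → no match
5 → no match — must end with "xy"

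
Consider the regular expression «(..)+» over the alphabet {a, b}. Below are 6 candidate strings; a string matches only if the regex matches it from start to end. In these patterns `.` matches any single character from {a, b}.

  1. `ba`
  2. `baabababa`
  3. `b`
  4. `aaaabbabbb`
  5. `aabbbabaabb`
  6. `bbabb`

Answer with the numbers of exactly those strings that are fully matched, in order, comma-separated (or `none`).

1 → match
2 → no match
3 → no match
4 → match
5 → no match
6 → no match

1, 4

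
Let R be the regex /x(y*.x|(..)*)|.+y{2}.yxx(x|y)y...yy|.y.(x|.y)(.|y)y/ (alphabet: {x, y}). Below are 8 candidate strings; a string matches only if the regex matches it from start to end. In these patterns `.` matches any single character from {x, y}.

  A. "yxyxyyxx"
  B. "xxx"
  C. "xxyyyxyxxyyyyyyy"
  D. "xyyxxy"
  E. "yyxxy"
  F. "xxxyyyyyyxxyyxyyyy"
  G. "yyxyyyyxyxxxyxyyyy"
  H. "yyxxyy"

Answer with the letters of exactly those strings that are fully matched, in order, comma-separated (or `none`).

B, C, D, F, G, H

A → no match
B → match
C → match
D → match
E → no match
F → match
G → match
H → match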